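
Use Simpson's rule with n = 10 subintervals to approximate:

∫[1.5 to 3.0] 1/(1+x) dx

f(x) = 1/(1+x)
a = 1.5, b = 3.0, n = 10
h = (b - a)/n = 0.150000

Simpson's rule: (h/3)[f(x₀) + 4f(x₁) + 2f(x₂) + ... + f(xₙ)]

x_0 = 1.5000, f(x_0) = 0.400000, coefficient = 1
x_1 = 1.6500, f(x_1) = 0.377358, coefficient = 4
x_2 = 1.8000, f(x_2) = 0.357143, coefficient = 2
x_3 = 1.9500, f(x_3) = 0.338983, coefficient = 4
x_4 = 2.1000, f(x_4) = 0.322581, coefficient = 2
x_5 = 2.2500, f(x_5) = 0.307692, coefficient = 4
x_6 = 2.4000, f(x_6) = 0.294118, coefficient = 2
x_7 = 2.5500, f(x_7) = 0.281690, coefficient = 4
x_8 = 2.7000, f(x_8) = 0.270270, coefficient = 2
x_9 = 2.8500, f(x_9) = 0.259740, coefficient = 4
x_10 = 3.0000, f(x_10) = 0.250000, coefficient = 1

I ≈ (0.150000/3) × 9.400080 = 0.470004
Exact value: 0.470004
Error: 0.000000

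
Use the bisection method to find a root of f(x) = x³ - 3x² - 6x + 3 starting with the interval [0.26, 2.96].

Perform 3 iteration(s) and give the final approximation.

f(x) = x³ - 3x² - 6x + 3
Initial interval: [0.26, 2.96]

Iteration 1:
  c_1 = (0.260000 + 2.960000)/2 = 1.610000
  f(c_1) = f(1.610000) = -10.263019
  f(a) × f(c) < 0, new interval: [0.260000, 1.610000]
Iteration 2:
  c_2 = (0.260000 + 1.610000)/2 = 0.935000
  f(c_2) = f(0.935000) = -4.415275
  f(a) × f(c) < 0, new interval: [0.260000, 0.935000]
Iteration 3:
  c_3 = (0.260000 + 0.935000)/2 = 0.597500
  f(c_3) = f(0.597500) = -1.442708
  f(a) × f(c) < 0, new interval: [0.260000, 0.597500]

After 3 iteration(s), the approximation is c_3 = 0.597500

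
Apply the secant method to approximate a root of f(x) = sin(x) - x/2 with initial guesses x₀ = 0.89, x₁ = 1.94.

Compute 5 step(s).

f(x) = sin(x) - x/2
x₀ = 0.89, x₁ = 1.94

Secant formula: x_{n+1} = x_n - f(x_n)(x_n - x_{n-1})/(f(x_n) - f(x_{n-1}))

Iteration 1:
  f(0.890000) = 0.332072
  f(1.940000) = -0.037385
  x_2 = 1.940000 - (-0.037385)×(1.940000 - 0.890000)/(-0.037385 - 0.332072)
       = 1.833751
Iteration 2:
  f(1.940000) = -0.037385
  f(1.833751) = 0.048750
  x_3 = 1.833751 - 0.048750×(1.833751 - 1.940000)/(0.048750 - (-0.037385))
       = 1.893885
Iteration 3:
  f(1.833751) = 0.048750
  f(1.893885) = 0.001317
  x_4 = 1.893885 - 0.001317×(1.893885 - 1.833751)/(0.001317 - 0.048750)
       = 1.895554
Iteration 4:
  f(1.893885) = 0.001317
  f(1.895554) = -0.000049
  x_5 = 1.895554 - (-0.000049)×(1.895554 - 1.893885)/(-0.000049 - 0.001317)
       = 1.895494
Iteration 5:
  f(1.895554) = -0.000049
  f(1.895494) = 0.000000
  x_6 = 1.895494 - 0.000000×(1.895494 - 1.895554)/(0.000000 - (-0.000049))
       = 1.895494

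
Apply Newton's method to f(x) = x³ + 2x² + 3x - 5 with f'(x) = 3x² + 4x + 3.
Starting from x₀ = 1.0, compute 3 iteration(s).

f(x) = x³ + 2x² + 3x - 5
f'(x) = 3x² + 4x + 3
x₀ = 1.0

Newton-Raphson formula: x_{n+1} = x_n - f(x_n)/f'(x_n)

Iteration 1:
  f(1.000000) = 1.000000
  f'(1.000000) = 10.000000
  x_1 = 1.000000 - 1.000000/10.000000 = 0.900000
Iteration 2:
  f(0.900000) = 0.049000
  f'(0.900000) = 9.030000
  x_2 = 0.900000 - 0.049000/9.030000 = 0.894574
Iteration 3:
  f(0.894574) = 0.000138
  f'(0.894574) = 8.979081
  x_3 = 0.894574 - 0.000138/8.979081 = 0.894558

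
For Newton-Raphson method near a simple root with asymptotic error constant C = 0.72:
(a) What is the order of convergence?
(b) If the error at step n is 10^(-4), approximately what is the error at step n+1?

(a) Newton-Raphson has quadratic (order 2) convergence near simple roots.
    This means |e_{n+1}| ≈ C|e_n|².

(b) With |e_n| = 10^(-4) and C = 0.72:
    |e_{n+1}| ≈ 0.72 × (10^(-4))² = 0.72 × 10^(-8)

(a) 2 (quadratic); (b) |e_{n+1}| ≈ 7.200e-09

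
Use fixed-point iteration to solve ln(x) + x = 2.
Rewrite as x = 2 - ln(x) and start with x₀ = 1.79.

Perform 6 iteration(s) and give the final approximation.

Equation: ln(x) + x = 2
Fixed-point form: x = 2 - ln(x)
x₀ = 1.79

x_1 = g(1.790000) = 1.417784
x_2 = g(1.417784) = 1.650905
x_3 = g(1.650905) = 1.498677
x_4 = g(1.498677) = 1.595418
x_5 = g(1.595418) = 1.532865
x_6 = g(1.532865) = 1.572862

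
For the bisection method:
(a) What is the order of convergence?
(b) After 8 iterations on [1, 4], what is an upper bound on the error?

(a) Bisection has linear (order 1) convergence; the error is halved each step.

(b) Error bound = (b-a)/2^n = (4 - 1)/2^{8}
    = 3/2^{8}

(a) 1 (linear); (b) error ≤ 1.17e-02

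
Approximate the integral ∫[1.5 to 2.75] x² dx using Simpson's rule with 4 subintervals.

f(x) = x²
a = 1.5, b = 2.75, n = 4
h = (b - a)/n = 0.312500

Simpson's rule: (h/3)[f(x₀) + 4f(x₁) + 2f(x₂) + ... + f(xₙ)]

x_0 = 1.5000, f(x_0) = 2.250000, coefficient = 1
x_1 = 1.8125, f(x_1) = 3.285156, coefficient = 4
x_2 = 2.1250, f(x_2) = 4.515625, coefficient = 2
x_3 = 2.4375, f(x_3) = 5.941406, coefficient = 4
x_4 = 2.7500, f(x_4) = 7.562500, coefficient = 1

I ≈ (0.312500/3) × 55.750000 = 5.807292
Exact value: 5.807292
Error: 0.000000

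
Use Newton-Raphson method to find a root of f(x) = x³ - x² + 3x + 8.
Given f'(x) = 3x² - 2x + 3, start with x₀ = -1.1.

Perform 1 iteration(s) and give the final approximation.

f(x) = x³ - x² + 3x + 8
f'(x) = 3x² - 2x + 3
x₀ = -1.1

Newton-Raphson formula: x_{n+1} = x_n - f(x_n)/f'(x_n)

Iteration 1:
  f(-1.100000) = 2.159000
  f'(-1.100000) = 8.830000
  x_1 = -1.100000 - 2.159000/8.830000 = -1.344507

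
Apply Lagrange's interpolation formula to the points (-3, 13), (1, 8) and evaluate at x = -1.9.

Lagrange interpolation formula:
P(x) = Σ yᵢ × Lᵢ(x)
where Lᵢ(x) = Π_{j≠i} (x - xⱼ)/(xᵢ - xⱼ)

L_0(-1.9) = (-1.9 - 1)/(-3 - 1) = 0.725000
L_1(-1.9) = (-1.9 - (-3))/(1 - (-3)) = 0.275000

P(-1.9) = 13×L_0(-1.9) + 8×L_1(-1.9)
P(-1.9) = 11.625000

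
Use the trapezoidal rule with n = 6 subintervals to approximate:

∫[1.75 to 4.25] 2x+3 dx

f(x) = 2x+3
a = 1.75, b = 4.25, n = 6
h = (b - a)/n = 0.416667

Trapezoidal rule: (h/2)[f(x₀) + 2f(x₁) + 2f(x₂) + ... + f(xₙ)]

x_0 = 1.7500, f(x_0) = 6.500000, coefficient = 1
x_1 = 2.1667, f(x_1) = 7.333333, coefficient = 2
x_2 = 2.5833, f(x_2) = 8.166667, coefficient = 2
x_3 = 3.0000, f(x_3) = 9.000000, coefficient = 2
x_4 = 3.4167, f(x_4) = 9.833333, coefficient = 2
x_5 = 3.8333, f(x_5) = 10.666667, coefficient = 2
x_6 = 4.2500, f(x_6) = 11.500000, coefficient = 1

I ≈ (0.416667/2) × 108.000000 = 22.500000
Exact value: 22.500000
Error: 0.000000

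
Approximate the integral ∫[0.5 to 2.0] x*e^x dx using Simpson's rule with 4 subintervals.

f(x) = x*e^x
a = 0.5, b = 2.0, n = 4
h = (b - a)/n = 0.375000

Simpson's rule: (h/3)[f(x₀) + 4f(x₁) + 2f(x₂) + ... + f(xₙ)]

x_0 = 0.5000, f(x_0) = 0.824361, coefficient = 1
x_1 = 0.8750, f(x_1) = 2.099016, coefficient = 4
x_2 = 1.2500, f(x_2) = 4.362929, coefficient = 2
x_3 = 1.6250, f(x_3) = 8.252431, coefficient = 4
x_4 = 2.0000, f(x_4) = 14.778112, coefficient = 1

I ≈ (0.375000/3) × 65.734117 = 8.216765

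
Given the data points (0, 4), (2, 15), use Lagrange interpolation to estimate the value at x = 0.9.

Lagrange interpolation formula:
P(x) = Σ yᵢ × Lᵢ(x)
where Lᵢ(x) = Π_{j≠i} (x - xⱼ)/(xᵢ - xⱼ)

L_0(0.9) = (0.9 - 2)/(0 - 2) = 0.550000
L_1(0.9) = (0.9 - 0)/(2 - 0) = 0.450000

P(0.9) = 4×L_0(0.9) + 15×L_1(0.9)
P(0.9) = 8.950000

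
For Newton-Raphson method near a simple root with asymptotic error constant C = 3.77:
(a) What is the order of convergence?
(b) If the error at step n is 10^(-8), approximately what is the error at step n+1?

(a) Newton-Raphson has quadratic (order 2) convergence near simple roots.
    This means |e_{n+1}| ≈ C|e_n|².

(b) With |e_n| = 10^(-8) and C = 3.77:
    |e_{n+1}| ≈ 3.77 × (10^(-8))² = 3.77 × 10^(-16)

(a) 2 (quadratic); (b) |e_{n+1}| ≈ 3.770e-16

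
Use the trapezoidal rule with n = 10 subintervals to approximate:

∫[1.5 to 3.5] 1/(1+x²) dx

f(x) = 1/(1+x²)
a = 1.5, b = 3.5, n = 10
h = (b - a)/n = 0.200000

Trapezoidal rule: (h/2)[f(x₀) + 2f(x₁) + 2f(x₂) + ... + f(xₙ)]

x_0 = 1.5000, f(x_0) = 0.307692, coefficient = 1
x_1 = 1.7000, f(x_1) = 0.257069, coefficient = 2
x_2 = 1.9000, f(x_2) = 0.216920, coefficient = 2
x_3 = 2.1000, f(x_3) = 0.184843, coefficient = 2
x_4 = 2.3000, f(x_4) = 0.158983, coefficient = 2
x_5 = 2.5000, f(x_5) = 0.137931, coefficient = 2
x_6 = 2.7000, f(x_6) = 0.120627, coefficient = 2
x_7 = 2.9000, f(x_7) = 0.106270, coefficient = 2
x_8 = 3.1000, f(x_8) = 0.094251, coefficient = 2
x_9 = 3.3000, f(x_9) = 0.084104, coefficient = 2
x_10 = 3.5000, f(x_10) = 0.075472, coefficient = 1

I ≈ (0.200000/2) × 3.105160 = 0.310516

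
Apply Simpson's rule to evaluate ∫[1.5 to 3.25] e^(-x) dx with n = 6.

f(x) = e^(-x)
a = 1.5, b = 3.25, n = 6
h = (b - a)/n = 0.291667

Simpson's rule: (h/3)[f(x₀) + 4f(x₁) + 2f(x₂) + ... + f(xₙ)]

x_0 = 1.5000, f(x_0) = 0.223130, coefficient = 1
x_1 = 1.7917, f(x_1) = 0.166682, coefficient = 4
x_2 = 2.0833, f(x_2) = 0.124514, coefficient = 2
x_3 = 2.3750, f(x_3) = 0.093014, coefficient = 4
x_4 = 2.6667, f(x_4) = 0.069483, coefficient = 2
x_5 = 2.9583, f(x_5) = 0.051905, coefficient = 4
x_6 = 3.2500, f(x_6) = 0.038774, coefficient = 1

I ≈ (0.291667/3) × 1.896308 = 0.184363
Exact value: 0.184356
Error: 0.000007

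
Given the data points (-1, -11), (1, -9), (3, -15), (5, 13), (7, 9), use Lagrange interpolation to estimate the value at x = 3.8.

Lagrange interpolation formula:
P(x) = Σ yᵢ × Lᵢ(x)
where Lᵢ(x) = Π_{j≠i} (x - xⱼ)/(xᵢ - xⱼ)

L_0(3.8) = (3.8 - 1)/(-1 - 1) × (3.8 - 3)/(-1 - 3) × (3.8 - 5)/(-1 - 5) × (3.8 - 7)/(-1 - 7) = 0.022400
L_1(3.8) = (3.8 - (-1))/(1 - (-1)) × (3.8 - 3)/(1 - 3) × (3.8 - 5)/(1 - 5) × (3.8 - 7)/(1 - 7) = -0.153600
L_2(3.8) = (3.8 - (-1))/(3 - (-1)) × (3.8 - 1)/(3 - 1) × (3.8 - 5)/(3 - 5) × (3.8 - 7)/(3 - 7) = 0.806400
L_3(3.8) = (3.8 - (-1))/(5 - (-1)) × (3.8 - 1)/(5 - 1) × (3.8 - 3)/(5 - 3) × (3.8 - 7)/(5 - 7) = 0.358400
L_4(3.8) = (3.8 - (-1))/(7 - (-1)) × (3.8 - 1)/(7 - 1) × (3.8 - 3)/(7 - 3) × (3.8 - 5)/(7 - 5) = -0.033600

P(3.8) = (-11)×L_0(3.8) + (-9)×L_1(3.8) + (-15)×L_2(3.8) + 13×L_3(3.8) + 9×L_4(3.8)
P(3.8) = -6.603200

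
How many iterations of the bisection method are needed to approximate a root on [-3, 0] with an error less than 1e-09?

We need (b-a)/2^n ≤ 1e-09
(0 - (-3))/2^n ≤ 1e-09
3/2^n ≤ 1e-09
2^n ≥ 3000000000
n ≥ log₂(3000000000) = 31.48
n ≥ 32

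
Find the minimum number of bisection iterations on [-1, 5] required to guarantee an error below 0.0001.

We need (b-a)/2^n ≤ 0.0001
(5 - (-1))/2^n ≤ 0.0001
6/2^n ≤ 0.0001
2^n ≥ 60000
n ≥ log₂(60000) = 15.87
n ≥ 16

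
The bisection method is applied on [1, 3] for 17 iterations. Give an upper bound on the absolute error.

Bisection error bound: |error| ≤ (b-a)/2^n
|error| ≤ (3 - 1)/2^17 = 2/2^17
|error| ≤ 0.0000152588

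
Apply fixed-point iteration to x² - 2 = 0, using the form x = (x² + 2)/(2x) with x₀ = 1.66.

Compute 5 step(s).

Equation: x² - 2 = 0
Fixed-point form: x = (x² + 2)/(2x)
x₀ = 1.66

x_1 = g(1.660000) = 1.432410
x_2 = g(1.432410) = 1.414329
x_3 = g(1.414329) = 1.414214
x_4 = g(1.414214) = 1.414214
x_5 = g(1.414214) = 1.414214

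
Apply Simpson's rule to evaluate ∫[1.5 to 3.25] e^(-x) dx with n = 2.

f(x) = e^(-x)
a = 1.5, b = 3.25, n = 2
h = (b - a)/n = 0.875000

Simpson's rule: (h/3)[f(x₀) + 4f(x₁) + 2f(x₂) + ... + f(xₙ)]

x_0 = 1.5000, f(x_0) = 0.223130, coefficient = 1
x_1 = 2.3750, f(x_1) = 0.093014, coefficient = 4
x_2 = 3.2500, f(x_2) = 0.038774, coefficient = 1

I ≈ (0.875000/3) × 0.633962 = 0.184906
Exact value: 0.184356
Error: 0.000550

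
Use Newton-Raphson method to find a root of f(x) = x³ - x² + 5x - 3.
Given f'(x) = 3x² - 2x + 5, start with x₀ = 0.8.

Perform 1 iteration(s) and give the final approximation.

f(x) = x³ - x² + 5x - 3
f'(x) = 3x² - 2x + 5
x₀ = 0.8

Newton-Raphson formula: x_{n+1} = x_n - f(x_n)/f'(x_n)

Iteration 1:
  f(0.800000) = 0.872000
  f'(0.800000) = 5.320000
  x_1 = 0.800000 - 0.872000/5.320000 = 0.636090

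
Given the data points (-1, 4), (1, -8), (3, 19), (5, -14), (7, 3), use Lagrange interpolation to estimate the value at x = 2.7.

Lagrange interpolation formula:
P(x) = Σ yᵢ × Lᵢ(x)
where Lᵢ(x) = Π_{j≠i} (x - xⱼ)/(xᵢ - xⱼ)

L_0(2.7) = (2.7 - 1)/(-1 - 1) × (2.7 - 3)/(-1 - 3) × (2.7 - 5)/(-1 - 5) × (2.7 - 7)/(-1 - 7) = -0.013135
L_1(2.7) = (2.7 - (-1))/(1 - (-1)) × (2.7 - 3)/(1 - 3) × (2.7 - 5)/(1 - 5) × (2.7 - 7)/(1 - 7) = 0.114353
L_2(2.7) = (2.7 - (-1))/(3 - (-1)) × (2.7 - 1)/(3 - 1) × (2.7 - 5)/(3 - 5) × (2.7 - 7)/(3 - 7) = 0.972002
L_3(2.7) = (2.7 - (-1))/(5 - (-1)) × (2.7 - 1)/(5 - 1) × (2.7 - 3)/(5 - 3) × (2.7 - 7)/(5 - 7) = -0.084522
L_4(2.7) = (2.7 - (-1))/(7 - (-1)) × (2.7 - 1)/(7 - 1) × (2.7 - 3)/(7 - 3) × (2.7 - 5)/(7 - 5) = 0.011302

P(2.7) = 4×L_0(2.7) + (-8)×L_1(2.7) + 19×L_2(2.7) + (-14)×L_3(2.7) + 3×L_4(2.7)
P(2.7) = 18.717877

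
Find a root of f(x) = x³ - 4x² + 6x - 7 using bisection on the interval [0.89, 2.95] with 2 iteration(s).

f(x) = x³ - 4x² + 6x - 7
Initial interval: [0.89, 2.95]

Iteration 1:
  c_1 = (0.890000 + 2.950000)/2 = 1.920000
  f(c_1) = f(1.920000) = -3.147712
  f(a) × f(c) ≥ 0, new interval: [1.920000, 2.950000]
Iteration 2:
  c_2 = (1.920000 + 2.950000)/2 = 2.435000
  f(c_2) = f(2.435000) = -1.669237
  f(a) × f(c) ≥ 0, new interval: [2.435000, 2.950000]

After 2 iteration(s), the approximation is c_2 = 2.435000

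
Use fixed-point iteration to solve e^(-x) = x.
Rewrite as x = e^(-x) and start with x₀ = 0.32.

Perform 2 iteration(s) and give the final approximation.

Equation: e^(-x) = x
Fixed-point form: x = e^(-x)
x₀ = 0.32

x_1 = g(0.320000) = 0.726149
x_2 = g(0.726149) = 0.483768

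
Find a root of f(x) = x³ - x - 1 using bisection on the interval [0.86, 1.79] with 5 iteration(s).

f(x) = x³ - x - 1
Initial interval: [0.86, 1.79]

Iteration 1:
  c_1 = (0.860000 + 1.790000)/2 = 1.325000
  f(c_1) = f(1.325000) = 0.001203
  f(a) × f(c) < 0, new interval: [0.860000, 1.325000]
Iteration 2:
  c_2 = (0.860000 + 1.325000)/2 = 1.092500
  f(c_2) = f(1.092500) = -0.788540
  f(a) × f(c) ≥ 0, new interval: [1.092500, 1.325000]
Iteration 3:
  c_3 = (1.092500 + 1.325000)/2 = 1.208750
  f(c_3) = f(1.208750) = -0.442674
  f(a) × f(c) ≥ 0, new interval: [1.208750, 1.325000]
Iteration 4:
  c_4 = (1.208750 + 1.325000)/2 = 1.266875
  f(c_4) = f(1.266875) = -0.233576
  f(a) × f(c) ≥ 0, new interval: [1.266875, 1.325000]
Iteration 5:
  c_5 = (1.266875 + 1.325000)/2 = 1.295937
  f(c_5) = f(1.295937) = -0.119470
  f(a) × f(c) ≥ 0, new interval: [1.295937, 1.325000]

After 5 iteration(s), the approximation is c_5 = 1.295937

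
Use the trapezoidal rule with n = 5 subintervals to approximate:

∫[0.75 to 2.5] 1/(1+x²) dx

f(x) = 1/(1+x²)
a = 0.75, b = 2.5, n = 5
h = (b - a)/n = 0.350000

Trapezoidal rule: (h/2)[f(x₀) + 2f(x₁) + 2f(x₂) + ... + f(xₙ)]

x_0 = 0.7500, f(x_0) = 0.640000, coefficient = 1
x_1 = 1.1000, f(x_1) = 0.452489, coefficient = 2
x_2 = 1.4500, f(x_2) = 0.322321, coefficient = 2
x_3 = 1.8000, f(x_3) = 0.235849, coefficient = 2
x_4 = 2.1500, f(x_4) = 0.177857, coefficient = 2
x_5 = 2.5000, f(x_5) = 0.137931, coefficient = 1

I ≈ (0.350000/2) × 3.154962 = 0.552118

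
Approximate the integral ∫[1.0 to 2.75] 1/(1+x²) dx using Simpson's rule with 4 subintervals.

f(x) = 1/(1+x²)
a = 1.0, b = 2.75, n = 4
h = (b - a)/n = 0.437500

Simpson's rule: (h/3)[f(x₀) + 4f(x₁) + 2f(x₂) + ... + f(xₙ)]

x_0 = 1.0000, f(x_0) = 0.500000, coefficient = 1
x_1 = 1.4375, f(x_1) = 0.326115, coefficient = 4
x_2 = 1.8750, f(x_2) = 0.221453, coefficient = 2
x_3 = 2.3125, f(x_3) = 0.157538, coefficient = 4
x_4 = 2.7500, f(x_4) = 0.116788, coefficient = 1

I ≈ (0.437500/3) × 2.994307 = 0.436670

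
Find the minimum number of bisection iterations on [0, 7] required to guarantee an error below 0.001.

We need (b-a)/2^n ≤ 0.001
(7 - 0)/2^n ≤ 0.001
7/2^n ≤ 0.001
2^n ≥ 7000
n ≥ log₂(7000) = 12.77
n ≥ 13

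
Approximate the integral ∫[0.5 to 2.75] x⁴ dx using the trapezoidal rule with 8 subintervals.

f(x) = x⁴
a = 0.5, b = 2.75, n = 8
h = (b - a)/n = 0.281250

Trapezoidal rule: (h/2)[f(x₀) + 2f(x₁) + 2f(x₂) + ... + f(xₙ)]

x_0 = 0.5000, f(x_0) = 0.062500, coefficient = 1
x_1 = 0.7812, f(x_1) = 0.372529, coefficient = 2
x_2 = 1.0625, f(x_2) = 1.274429, coefficient = 2
x_3 = 1.3438, f(x_3) = 3.260423, coefficient = 2
x_4 = 1.6250, f(x_4) = 6.972900, coefficient = 2
x_5 = 1.9062, f(x_5) = 13.204423, coefficient = 2
x_6 = 2.1875, f(x_6) = 22.897720, coefficient = 2
x_7 = 2.4688, f(x_7) = 37.145692, coefficient = 2
x_8 = 2.7500, f(x_8) = 57.191406, coefficient = 1

I ≈ (0.281250/2) × 227.510139 = 31.993613
Exact value: 31.449023
Error: 0.544590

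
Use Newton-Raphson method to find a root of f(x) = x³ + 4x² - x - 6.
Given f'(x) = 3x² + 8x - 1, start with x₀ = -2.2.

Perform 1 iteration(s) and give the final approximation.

f(x) = x³ + 4x² - x - 6
f'(x) = 3x² + 8x - 1
x₀ = -2.2

Newton-Raphson formula: x_{n+1} = x_n - f(x_n)/f'(x_n)

Iteration 1:
  f(-2.200000) = 4.912000
  f'(-2.200000) = -4.080000
  x_1 = -2.200000 - 4.912000/(-4.080000) = -0.996078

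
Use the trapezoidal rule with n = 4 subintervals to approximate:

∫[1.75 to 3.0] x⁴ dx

f(x) = x⁴
a = 1.75, b = 3.0, n = 4
h = (b - a)/n = 0.312500

Trapezoidal rule: (h/2)[f(x₀) + 2f(x₁) + 2f(x₂) + ... + f(xₙ)]

x_0 = 1.7500, f(x_0) = 9.378906, coefficient = 1
x_1 = 2.0625, f(x_1) = 18.095718, coefficient = 2
x_2 = 2.3750, f(x_2) = 31.816650, coefficient = 2
x_3 = 2.6875, f(x_3) = 52.166763, coefficient = 2
x_4 = 3.0000, f(x_4) = 81.000000, coefficient = 1

I ≈ (0.312500/2) × 294.537170 = 46.021433
Exact value: 45.317383
Error: 0.704050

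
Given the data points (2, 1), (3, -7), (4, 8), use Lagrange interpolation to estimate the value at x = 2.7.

Lagrange interpolation formula:
P(x) = Σ yᵢ × Lᵢ(x)
where Lᵢ(x) = Π_{j≠i} (x - xⱼ)/(xᵢ - xⱼ)

L_0(2.7) = (2.7 - 3)/(2 - 3) × (2.7 - 4)/(2 - 4) = 0.195000
L_1(2.7) = (2.7 - 2)/(3 - 2) × (2.7 - 4)/(3 - 4) = 0.910000
L_2(2.7) = (2.7 - 2)/(4 - 2) × (2.7 - 3)/(4 - 3) = -0.105000

P(2.7) = 1×L_0(2.7) + (-7)×L_1(2.7) + 8×L_2(2.7)
P(2.7) = -7.015000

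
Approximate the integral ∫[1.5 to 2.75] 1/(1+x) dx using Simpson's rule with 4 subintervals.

f(x) = 1/(1+x)
a = 1.5, b = 2.75, n = 4
h = (b - a)/n = 0.312500

Simpson's rule: (h/3)[f(x₀) + 4f(x₁) + 2f(x₂) + ... + f(xₙ)]

x_0 = 1.5000, f(x_0) = 0.400000, coefficient = 1
x_1 = 1.8125, f(x_1) = 0.355556, coefficient = 4
x_2 = 2.1250, f(x_2) = 0.320000, coefficient = 2
x_3 = 2.4375, f(x_3) = 0.290909, coefficient = 4
x_4 = 2.7500, f(x_4) = 0.266667, coefficient = 1

I ≈ (0.312500/3) × 3.892525 = 0.405471
Exact value: 0.405465
Error: 0.000006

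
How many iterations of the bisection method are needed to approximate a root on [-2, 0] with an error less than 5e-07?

We need (b-a)/2^n ≤ 5e-07
(0 - (-2))/2^n ≤ 5e-07
2/2^n ≤ 5e-07
2^n ≥ 4000000
n ≥ log₂(4000000) = 21.93
n ≥ 22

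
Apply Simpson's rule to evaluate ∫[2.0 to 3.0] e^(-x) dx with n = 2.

f(x) = e^(-x)
a = 2.0, b = 3.0, n = 2
h = (b - a)/n = 0.500000

Simpson's rule: (h/3)[f(x₀) + 4f(x₁) + 2f(x₂) + ... + f(xₙ)]

x_0 = 2.0000, f(x_0) = 0.135335, coefficient = 1
x_1 = 2.5000, f(x_1) = 0.082085, coefficient = 4
x_2 = 3.0000, f(x_2) = 0.049787, coefficient = 1

I ≈ (0.500000/3) × 0.513462 = 0.085577
Exact value: 0.085548
Error: 0.000029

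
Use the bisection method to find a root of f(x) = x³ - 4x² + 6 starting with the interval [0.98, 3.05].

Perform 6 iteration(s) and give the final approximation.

f(x) = x³ - 4x² + 6
Initial interval: [0.98, 3.05]

Iteration 1:
  c_1 = (0.980000 + 3.050000)/2 = 2.015000
  f(c_1) = f(2.015000) = -2.059547
  f(a) × f(c) < 0, new interval: [0.980000, 2.015000]
Iteration 2:
  c_2 = (0.980000 + 2.015000)/2 = 1.497500
  f(c_2) = f(1.497500) = 0.388128
  f(a) × f(c) ≥ 0, new interval: [1.497500, 2.015000]
Iteration 3:
  c_3 = (1.497500 + 2.015000)/2 = 1.756250
  f(c_3) = f(1.756250) = -0.920654
  f(a) × f(c) < 0, new interval: [1.497500, 1.756250]
Iteration 4:
  c_4 = (1.497500 + 1.756250)/2 = 1.626875
  f(c_4) = f(1.626875) = -0.281003
  f(a) × f(c) < 0, new interval: [1.497500, 1.626875]
Iteration 5:
  c_5 = (1.497500 + 1.626875)/2 = 1.562187
  f(c_5) = f(1.562187) = 0.050690
  f(a) × f(c) ≥ 0, new interval: [1.562187, 1.626875]
Iteration 6:
  c_6 = (1.562187 + 1.626875)/2 = 1.594531
  f(c_6) = f(1.594531) = -0.115976
  f(a) × f(c) < 0, new interval: [1.562187, 1.594531]

After 6 iteration(s), the approximation is c_6 = 1.594531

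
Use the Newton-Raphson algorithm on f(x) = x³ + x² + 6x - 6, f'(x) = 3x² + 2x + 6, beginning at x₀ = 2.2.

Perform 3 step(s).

f(x) = x³ + x² + 6x - 6
f'(x) = 3x² + 2x + 6
x₀ = 2.2

Newton-Raphson formula: x_{n+1} = x_n - f(x_n)/f'(x_n)

Iteration 1:
  f(2.200000) = 22.688000
  f'(2.200000) = 24.920000
  x_1 = 2.200000 - 22.688000/24.920000 = 1.289567
Iteration 2:
  f(1.289567) = 5.544908
  f'(1.289567) = 13.568079
  x_2 = 1.289567 - 5.544908/13.568079 = 0.880894
Iteration 3:
  f(0.880894) = 0.744885
  f'(0.880894) = 10.089708
  x_3 = 0.880894 - 0.744885/10.089708 = 0.807067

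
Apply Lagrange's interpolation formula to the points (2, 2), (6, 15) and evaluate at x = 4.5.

Lagrange interpolation formula:
P(x) = Σ yᵢ × Lᵢ(x)
where Lᵢ(x) = Π_{j≠i} (x - xⱼ)/(xᵢ - xⱼ)

L_0(4.5) = (4.5 - 6)/(2 - 6) = 0.375000
L_1(4.5) = (4.5 - 2)/(6 - 2) = 0.625000

P(4.5) = 2×L_0(4.5) + 15×L_1(4.5)
P(4.5) = 10.125000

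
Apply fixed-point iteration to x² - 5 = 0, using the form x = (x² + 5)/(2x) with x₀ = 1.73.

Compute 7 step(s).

Equation: x² - 5 = 0
Fixed-point form: x = (x² + 5)/(2x)
x₀ = 1.73

x_1 = g(1.730000) = 2.310087
x_2 = g(2.310087) = 2.237254
x_3 = g(2.237254) = 2.236068
x_4 = g(2.236068) = 2.236068
x_5 = g(2.236068) = 2.236068
x_6 = g(2.236068) = 2.236068
x_7 = g(2.236068) = 2.236068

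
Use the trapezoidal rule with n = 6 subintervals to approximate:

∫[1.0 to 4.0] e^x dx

f(x) = e^x
a = 1.0, b = 4.0, n = 6
h = (b - a)/n = 0.500000

Trapezoidal rule: (h/2)[f(x₀) + 2f(x₁) + 2f(x₂) + ... + f(xₙ)]

x_0 = 1.0000, f(x_0) = 2.718282, coefficient = 1
x_1 = 1.5000, f(x_1) = 4.481689, coefficient = 2
x_2 = 2.0000, f(x_2) = 7.389056, coefficient = 2
x_3 = 2.5000, f(x_3) = 12.182494, coefficient = 2
x_4 = 3.0000, f(x_4) = 20.085537, coefficient = 2
x_5 = 3.5000, f(x_5) = 33.115452, coefficient = 2
x_6 = 4.0000, f(x_6) = 54.598150, coefficient = 1

I ≈ (0.500000/2) × 211.824888 = 52.956222
Exact value: 51.879868
Error: 1.076354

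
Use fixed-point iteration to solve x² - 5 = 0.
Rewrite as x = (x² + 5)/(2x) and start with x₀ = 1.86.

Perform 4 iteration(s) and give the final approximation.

Equation: x² - 5 = 0
Fixed-point form: x = (x² + 5)/(2x)
x₀ = 1.86

x_1 = g(1.860000) = 2.274086
x_2 = g(2.274086) = 2.236386
x_3 = g(2.236386) = 2.236068
x_4 = g(2.236068) = 2.236068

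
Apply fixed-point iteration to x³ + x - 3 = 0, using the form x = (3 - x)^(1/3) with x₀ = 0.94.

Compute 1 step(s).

Equation: x³ + x - 3 = 0
Fixed-point form: x = (3 - x)^(1/3)
x₀ = 0.94

x_1 = g(0.940000) = 1.272396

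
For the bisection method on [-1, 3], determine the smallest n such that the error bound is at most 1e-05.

We need (b-a)/2^n ≤ 1e-05
(3 - (-1))/2^n ≤ 1e-05
4/2^n ≤ 1e-05
2^n ≥ 400000
n ≥ log₂(400000) = 18.61
n ≥ 19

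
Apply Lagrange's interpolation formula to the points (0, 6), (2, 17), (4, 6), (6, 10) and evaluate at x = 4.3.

Lagrange interpolation formula:
P(x) = Σ yᵢ × Lᵢ(x)
where Lᵢ(x) = Π_{j≠i} (x - xⱼ)/(xᵢ - xⱼ)

L_0(4.3) = (4.3 - 2)/(0 - 2) × (4.3 - 4)/(0 - 4) × (4.3 - 6)/(0 - 6) = 0.024437
L_1(4.3) = (4.3 - 0)/(2 - 0) × (4.3 - 4)/(2 - 4) × (4.3 - 6)/(2 - 6) = -0.137062
L_2(4.3) = (4.3 - 0)/(4 - 0) × (4.3 - 2)/(4 - 2) × (4.3 - 6)/(4 - 6) = 1.050812
L_3(4.3) = (4.3 - 0)/(6 - 0) × (4.3 - 2)/(6 - 2) × (4.3 - 4)/(6 - 4) = 0.061812

P(4.3) = 6×L_0(4.3) + 17×L_1(4.3) + 6×L_2(4.3) + 10×L_3(4.3)
P(4.3) = 4.739562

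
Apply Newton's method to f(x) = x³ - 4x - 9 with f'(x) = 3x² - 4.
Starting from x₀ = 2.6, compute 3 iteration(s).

f(x) = x³ - 4x - 9
f'(x) = 3x² - 4
x₀ = 2.6

Newton-Raphson formula: x_{n+1} = x_n - f(x_n)/f'(x_n)

Iteration 1:
  f(2.600000) = -1.824000
  f'(2.600000) = 16.280000
  x_1 = 2.600000 - (-1.824000)/16.280000 = 2.712039
Iteration 2:
  f(2.712039) = 0.099318
  f'(2.712039) = 18.065472
  x_2 = 2.712039 - 0.099318/18.065472 = 2.706542
Iteration 3:
  f(2.706542) = 0.000246
  f'(2.706542) = 17.976103
  x_3 = 2.706542 - 0.000246/17.976103 = 2.706528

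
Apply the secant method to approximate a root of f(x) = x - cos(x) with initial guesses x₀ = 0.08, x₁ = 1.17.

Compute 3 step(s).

f(x) = x - cos(x)
x₀ = 0.08, x₁ = 1.17

Secant formula: x_{n+1} = x_n - f(x_n)(x_n - x_{n-1})/(f(x_n) - f(x_{n-1}))

Iteration 1:
  f(0.080000) = -0.916802
  f(1.170000) = 0.779848
  x_2 = 1.170000 - 0.779848×(1.170000 - 0.080000)/(0.779848 - (-0.916802))
       = 0.668992
Iteration 2:
  f(1.170000) = 0.779848
  f(0.668992) = -0.115455
  x_3 = 0.668992 - (-0.115455)×(0.668992 - 1.170000)/(-0.115455 - 0.779848)
       = 0.733600
Iteration 3:
  f(0.668992) = -0.115455
  f(0.733600) = -0.009168
  x_4 = 0.733600 - (-0.009168)×(0.733600 - 0.668992)/(-0.009168 - (-0.115455))
       = 0.739173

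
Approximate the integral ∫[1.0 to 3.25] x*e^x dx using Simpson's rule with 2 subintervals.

f(x) = x*e^x
a = 1.0, b = 3.25, n = 2
h = (b - a)/n = 1.125000

Simpson's rule: (h/3)[f(x₀) + 4f(x₁) + 2f(x₂) + ... + f(xₙ)]

x_0 = 1.0000, f(x_0) = 2.718282, coefficient = 1
x_1 = 2.1250, f(x_1) = 17.792407, coefficient = 4
x_2 = 3.2500, f(x_2) = 83.818605, coefficient = 1

I ≈ (1.125000/3) × 157.706515 = 59.139943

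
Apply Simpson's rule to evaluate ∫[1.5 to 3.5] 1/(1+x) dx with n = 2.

f(x) = 1/(1+x)
a = 1.5, b = 3.5, n = 2
h = (b - a)/n = 1.000000

Simpson's rule: (h/3)[f(x₀) + 4f(x₁) + 2f(x₂) + ... + f(xₙ)]

x_0 = 1.5000, f(x_0) = 0.400000, coefficient = 1
x_1 = 2.5000, f(x_1) = 0.285714, coefficient = 4
x_2 = 3.5000, f(x_2) = 0.222222, coefficient = 1

I ≈ (1.000000/3) × 1.765079 = 0.588360
Exact value: 0.587787
Error: 0.000573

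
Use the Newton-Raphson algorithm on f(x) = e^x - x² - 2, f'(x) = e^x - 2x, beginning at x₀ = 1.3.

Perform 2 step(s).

f(x) = e^x - x² - 2
f'(x) = e^x - 2x
x₀ = 1.3

Newton-Raphson formula: x_{n+1} = x_n - f(x_n)/f'(x_n)

Iteration 1:
  f(1.300000) = -0.020703
  f'(1.300000) = 1.069297
  x_1 = 1.300000 - (-0.020703)/1.069297 = 1.319362
Iteration 2:
  f(1.319362) = 0.000317
  f'(1.319362) = 1.102309
  x_2 = 1.319362 - 0.000317/1.102309 = 1.319074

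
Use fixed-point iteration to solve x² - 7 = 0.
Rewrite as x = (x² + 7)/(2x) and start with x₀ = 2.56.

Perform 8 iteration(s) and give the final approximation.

Equation: x² - 7 = 0
Fixed-point form: x = (x² + 7)/(2x)
x₀ = 2.56

x_1 = g(2.560000) = 2.647187
x_2 = g(2.647187) = 2.645752
x_3 = g(2.645752) = 2.645751
x_4 = g(2.645751) = 2.645751
x_5 = g(2.645751) = 2.645751
x_6 = g(2.645751) = 2.645751
x_7 = g(2.645751) = 2.645751
x_8 = g(2.645751) = 2.645751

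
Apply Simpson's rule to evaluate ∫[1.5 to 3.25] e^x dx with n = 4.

f(x) = e^x
a = 1.5, b = 3.25, n = 4
h = (b - a)/n = 0.437500

Simpson's rule: (h/3)[f(x₀) + 4f(x₁) + 2f(x₂) + ... + f(xₙ)]

x_0 = 1.5000, f(x_0) = 4.481689, coefficient = 1
x_1 = 1.9375, f(x_1) = 6.941376, coefficient = 4
x_2 = 2.3750, f(x_2) = 10.751013, coefficient = 2
x_3 = 2.8125, f(x_3) = 16.651495, coefficient = 4
x_4 = 3.2500, f(x_4) = 25.790340, coefficient = 1

I ≈ (0.437500/3) × 146.145538 = 21.312891
Exact value: 21.308651
Error: 0.004240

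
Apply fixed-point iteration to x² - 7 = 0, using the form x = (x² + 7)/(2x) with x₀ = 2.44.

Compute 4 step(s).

Equation: x² - 7 = 0
Fixed-point form: x = (x² + 7)/(2x)
x₀ = 2.44

x_1 = g(2.440000) = 2.654426
x_2 = g(2.654426) = 2.645765
x_3 = g(2.645765) = 2.645751
x_4 = g(2.645751) = 2.645751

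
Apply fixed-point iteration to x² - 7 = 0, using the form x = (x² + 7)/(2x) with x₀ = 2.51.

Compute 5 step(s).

Equation: x² - 7 = 0
Fixed-point form: x = (x² + 7)/(2x)
x₀ = 2.51

x_1 = g(2.510000) = 2.649422
x_2 = g(2.649422) = 2.645754
x_3 = g(2.645754) = 2.645751
x_4 = g(2.645751) = 2.645751
x_5 = g(2.645751) = 2.645751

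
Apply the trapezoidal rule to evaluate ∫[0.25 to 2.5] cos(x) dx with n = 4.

f(x) = cos(x)
a = 0.25, b = 2.5, n = 4
h = (b - a)/n = 0.562500

Trapezoidal rule: (h/2)[f(x₀) + 2f(x₁) + 2f(x₂) + ... + f(xₙ)]

x_0 = 0.2500, f(x_0) = 0.968912, coefficient = 1
x_1 = 0.8125, f(x_1) = 0.687686, coefficient = 2
x_2 = 1.3750, f(x_2) = 0.194548, coefficient = 2
x_3 = 1.9375, f(x_3) = -0.358540, coefficient = 2
x_4 = 2.5000, f(x_4) = -0.801144, coefficient = 1

I ≈ (0.562500/2) × 1.215155 = 0.341762
Exact value: 0.351068
Error: 0.009306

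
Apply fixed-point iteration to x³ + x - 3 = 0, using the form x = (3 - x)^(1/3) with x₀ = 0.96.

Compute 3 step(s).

Equation: x³ + x - 3 = 0
Fixed-point form: x = (3 - x)^(1/3)
x₀ = 0.96

x_1 = g(0.960000) = 1.268265
x_2 = g(1.268265) = 1.200864
x_3 = g(1.200864) = 1.216246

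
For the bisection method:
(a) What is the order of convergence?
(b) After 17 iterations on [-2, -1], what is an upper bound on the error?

(a) Bisection has linear (order 1) convergence; the error is halved each step.

(b) Error bound = (b-a)/2^n = (-1 - (-2))/2^{17}
    = 1/2^{17}

(a) 1 (linear); (b) error ≤ 7.63e-06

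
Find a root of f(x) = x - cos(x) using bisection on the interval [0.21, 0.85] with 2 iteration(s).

f(x) = x - cos(x)
Initial interval: [0.21, 0.85]

Iteration 1:
  c_1 = (0.210000 + 0.850000)/2 = 0.530000
  f(c_1) = f(0.530000) = -0.332807
  f(a) × f(c) ≥ 0, new interval: [0.530000, 0.850000]
Iteration 2:
  c_2 = (0.530000 + 0.850000)/2 = 0.690000
  f(c_2) = f(0.690000) = -0.081246
  f(a) × f(c) ≥ 0, new interval: [0.690000, 0.850000]

After 2 iteration(s), the approximation is c_2 = 0.690000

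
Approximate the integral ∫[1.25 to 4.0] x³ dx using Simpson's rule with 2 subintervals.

f(x) = x³
a = 1.25, b = 4.0, n = 2
h = (b - a)/n = 1.375000

Simpson's rule: (h/3)[f(x₀) + 4f(x₁) + 2f(x₂) + ... + f(xₙ)]

x_0 = 1.2500, f(x_0) = 1.953125, coefficient = 1
x_1 = 2.6250, f(x_1) = 18.087891, coefficient = 4
x_2 = 4.0000, f(x_2) = 64.000000, coefficient = 1

I ≈ (1.375000/3) × 138.304688 = 63.389648
Exact value: 63.389648
Error: 0.000000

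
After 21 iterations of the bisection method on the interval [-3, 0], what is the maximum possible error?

Bisection error bound: |error| ≤ (b-a)/2^n
|error| ≤ (0 - (-3))/2^21 = 3/2^21
|error| ≤ 0.0000014305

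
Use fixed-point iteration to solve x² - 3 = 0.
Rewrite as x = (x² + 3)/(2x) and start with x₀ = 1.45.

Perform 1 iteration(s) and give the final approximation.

Equation: x² - 3 = 0
Fixed-point form: x = (x² + 3)/(2x)
x₀ = 1.45

x_1 = g(1.450000) = 1.759483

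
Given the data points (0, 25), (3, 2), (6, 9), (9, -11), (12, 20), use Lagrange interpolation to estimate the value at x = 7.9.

Lagrange interpolation formula:
P(x) = Σ yᵢ × Lᵢ(x)
where Lᵢ(x) = Π_{j≠i} (x - xⱼ)/(xᵢ - xⱼ)

L_0(7.9) = (7.9 - 3)/(0 - 3) × (7.9 - 6)/(0 - 6) × (7.9 - 9)/(0 - 9) × (7.9 - 12)/(0 - 12) = 0.021599
L_1(7.9) = (7.9 - 0)/(3 - 0) × (7.9 - 6)/(3 - 6) × (7.9 - 9)/(3 - 9) × (7.9 - 12)/(3 - 12) = -0.139290
L_2(7.9) = (7.9 - 0)/(6 - 0) × (7.9 - 3)/(6 - 3) × (7.9 - 9)/(6 - 9) × (7.9 - 12)/(6 - 12) = 0.538834
L_3(7.9) = (7.9 - 0)/(9 - 0) × (7.9 - 3)/(9 - 3) × (7.9 - 6)/(9 - 6) × (7.9 - 12)/(9 - 12) = 0.620475
L_4(7.9) = (7.9 - 0)/(12 - 0) × (7.9 - 3)/(12 - 3) × (7.9 - 6)/(12 - 6) × (7.9 - 9)/(12 - 9) = -0.041617

P(7.9) = 25×L_0(7.9) + 2×L_1(7.9) + 9×L_2(7.9) + (-11)×L_3(7.9) + 20×L_4(7.9)
P(7.9) = -2.546678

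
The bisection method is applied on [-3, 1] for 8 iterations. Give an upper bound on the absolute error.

Bisection error bound: |error| ≤ (b-a)/2^n
|error| ≤ (1 - (-3))/2^8 = 4/2^8
|error| ≤ 0.0156250000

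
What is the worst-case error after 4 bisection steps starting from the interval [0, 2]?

Bisection error bound: |error| ≤ (b-a)/2^n
|error| ≤ (2 - 0)/2^4 = 2/2^4
|error| ≤ 0.1250000000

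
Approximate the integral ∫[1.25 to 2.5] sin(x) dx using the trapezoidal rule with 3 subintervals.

f(x) = sin(x)
a = 1.25, b = 2.5, n = 3
h = (b - a)/n = 0.416667

Trapezoidal rule: (h/2)[f(x₀) + 2f(x₁) + 2f(x₂) + ... + f(xₙ)]

x_0 = 1.2500, f(x_0) = 0.948985, coefficient = 1
x_1 = 1.6667, f(x_1) = 0.995408, coefficient = 2
x_2 = 2.0833, f(x_2) = 0.871503, coefficient = 2
x_3 = 2.5000, f(x_3) = 0.598472, coefficient = 1

I ≈ (0.416667/2) × 5.281279 = 1.100266
Exact value: 1.116466
Error: 0.016200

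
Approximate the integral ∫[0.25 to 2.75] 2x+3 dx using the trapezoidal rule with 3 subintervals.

f(x) = 2x+3
a = 0.25, b = 2.75, n = 3
h = (b - a)/n = 0.833333

Trapezoidal rule: (h/2)[f(x₀) + 2f(x₁) + 2f(x₂) + ... + f(xₙ)]

x_0 = 0.2500, f(x_0) = 3.500000, coefficient = 1
x_1 = 1.0833, f(x_1) = 5.166667, coefficient = 2
x_2 = 1.9167, f(x_2) = 6.833333, coefficient = 2
x_3 = 2.7500, f(x_3) = 8.500000, coefficient = 1

I ≈ (0.833333/2) × 36.000000 = 15.000000
Exact value: 15.000000
Error: 0.000000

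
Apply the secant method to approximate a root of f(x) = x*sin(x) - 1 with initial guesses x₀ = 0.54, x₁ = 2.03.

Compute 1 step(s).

f(x) = x*sin(x) - 1
x₀ = 0.54, x₁ = 2.03

Secant formula: x_{n+1} = x_n - f(x_n)(x_n - x_{n-1})/(f(x_n) - f(x_{n-1}))

Iteration 1:
  f(0.540000) = -0.722367
  f(2.030000) = 0.819704
  x_2 = 2.030000 - 0.819704×(2.030000 - 0.540000)/(0.819704 - (-0.722367))
       = 1.237975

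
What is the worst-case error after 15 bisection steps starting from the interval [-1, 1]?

Bisection error bound: |error| ≤ (b-a)/2^n
|error| ≤ (1 - (-1))/2^15 = 2/2^15
|error| ≤ 0.0000610352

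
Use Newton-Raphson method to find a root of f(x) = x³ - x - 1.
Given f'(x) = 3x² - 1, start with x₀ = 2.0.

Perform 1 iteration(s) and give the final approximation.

f(x) = x³ - x - 1
f'(x) = 3x² - 1
x₀ = 2.0

Newton-Raphson formula: x_{n+1} = x_n - f(x_n)/f'(x_n)

Iteration 1:
  f(2.000000) = 5.000000
  f'(2.000000) = 11.000000
  x_1 = 2.000000 - 5.000000/11.000000 = 1.545455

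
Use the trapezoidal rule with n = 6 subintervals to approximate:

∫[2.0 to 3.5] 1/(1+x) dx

f(x) = 1/(1+x)
a = 2.0, b = 3.5, n = 6
h = (b - a)/n = 0.250000

Trapezoidal rule: (h/2)[f(x₀) + 2f(x₁) + 2f(x₂) + ... + f(xₙ)]

x_0 = 2.0000, f(x_0) = 0.333333, coefficient = 1
x_1 = 2.2500, f(x_1) = 0.307692, coefficient = 2
x_2 = 2.5000, f(x_2) = 0.285714, coefficient = 2
x_3 = 2.7500, f(x_3) = 0.266667, coefficient = 2
x_4 = 3.0000, f(x_4) = 0.250000, coefficient = 2
x_5 = 3.2500, f(x_5) = 0.235294, coefficient = 2
x_6 = 3.5000, f(x_6) = 0.222222, coefficient = 1

I ≈ (0.250000/2) × 3.246290 = 0.405786
Exact value: 0.405465
Error: 0.000321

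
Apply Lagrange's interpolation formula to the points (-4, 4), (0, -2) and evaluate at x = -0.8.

Lagrange interpolation formula:
P(x) = Σ yᵢ × Lᵢ(x)
where Lᵢ(x) = Π_{j≠i} (x - xⱼ)/(xᵢ - xⱼ)

L_0(-0.8) = (-0.8 - 0)/(-4 - 0) = 0.200000
L_1(-0.8) = (-0.8 - (-4))/(0 - (-4)) = 0.800000

P(-0.8) = 4×L_0(-0.8) + (-2)×L_1(-0.8)
P(-0.8) = -0.800000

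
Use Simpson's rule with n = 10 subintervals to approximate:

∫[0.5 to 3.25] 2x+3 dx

f(x) = 2x+3
a = 0.5, b = 3.25, n = 10
h = (b - a)/n = 0.275000

Simpson's rule: (h/3)[f(x₀) + 4f(x₁) + 2f(x₂) + ... + f(xₙ)]

x_0 = 0.5000, f(x_0) = 4.000000, coefficient = 1
x_1 = 0.7750, f(x_1) = 4.550000, coefficient = 4
x_2 = 1.0500, f(x_2) = 5.100000, coefficient = 2
x_3 = 1.3250, f(x_3) = 5.650000, coefficient = 4
x_4 = 1.6000, f(x_4) = 6.200000, coefficient = 2
x_5 = 1.8750, f(x_5) = 6.750000, coefficient = 4
x_6 = 2.1500, f(x_6) = 7.300000, coefficient = 2
x_7 = 2.4250, f(x_7) = 7.850000, coefficient = 4
x_8 = 2.7000, f(x_8) = 8.400000, coefficient = 2
x_9 = 2.9750, f(x_9) = 8.950000, coefficient = 4
x_10 = 3.2500, f(x_10) = 9.500000, coefficient = 1

I ≈ (0.275000/3) × 202.500000 = 18.562500
Exact value: 18.562500
Error: 0.000000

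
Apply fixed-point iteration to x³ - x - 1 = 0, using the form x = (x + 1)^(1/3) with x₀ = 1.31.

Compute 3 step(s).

Equation: x³ - x - 1 = 0
Fixed-point form: x = (x + 1)^(1/3)
x₀ = 1.31

x_1 = g(1.310000) = 1.321916
x_2 = g(1.321916) = 1.324186
x_3 = g(1.324186) = 1.324617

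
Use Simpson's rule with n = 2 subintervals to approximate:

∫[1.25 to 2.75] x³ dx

f(x) = x³
a = 1.25, b = 2.75, n = 2
h = (b - a)/n = 0.750000

Simpson's rule: (h/3)[f(x₀) + 4f(x₁) + 2f(x₂) + ... + f(xₙ)]

x_0 = 1.2500, f(x_0) = 1.953125, coefficient = 1
x_1 = 2.0000, f(x_1) = 8.000000, coefficient = 4
x_2 = 2.7500, f(x_2) = 20.796875, coefficient = 1

I ≈ (0.750000/3) × 54.750000 = 13.687500
Exact value: 13.687500
Error: 0.000000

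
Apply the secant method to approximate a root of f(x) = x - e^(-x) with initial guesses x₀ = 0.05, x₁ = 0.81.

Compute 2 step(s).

f(x) = x - e^(-x)
x₀ = 0.05, x₁ = 0.81

Secant formula: x_{n+1} = x_n - f(x_n)(x_n - x_{n-1})/(f(x_n) - f(x_{n-1}))

Iteration 1:
  f(0.050000) = -0.901229
  f(0.810000) = 0.365142
  x_2 = 0.810000 - 0.365142×(0.810000 - 0.050000)/(0.365142 - (-0.901229))
       = 0.590864
Iteration 2:
  f(0.810000) = 0.365142
  f(0.590864) = 0.037015
  x_3 = 0.590864 - 0.037015×(0.590864 - 0.810000)/(0.037015 - 0.365142)
       = 0.566144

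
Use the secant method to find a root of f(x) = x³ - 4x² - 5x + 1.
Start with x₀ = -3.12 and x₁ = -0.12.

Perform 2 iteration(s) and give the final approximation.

f(x) = x³ - 4x² - 5x + 1
x₀ = -3.12, x₁ = -0.12

Secant formula: x_{n+1} = x_n - f(x_n)(x_n - x_{n-1})/(f(x_n) - f(x_{n-1}))

Iteration 1:
  f(-3.120000) = -52.708928
  f(-0.120000) = 1.540672
  x_2 = -0.120000 - 1.540672×(-0.120000 - (-3.120000))/(1.540672 - (-52.708928))
       = -0.205199
Iteration 2:
  f(-0.120000) = 1.540672
  f(-0.205199) = 1.848929
  x_3 = -0.205199 - 1.848929×(-0.205199 - (-0.120000))/(1.848929 - 1.540672)
       = 0.305827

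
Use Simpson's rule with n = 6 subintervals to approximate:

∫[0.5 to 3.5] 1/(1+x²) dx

f(x) = 1/(1+x²)
a = 0.5, b = 3.5, n = 6
h = (b - a)/n = 0.500000

Simpson's rule: (h/3)[f(x₀) + 4f(x₁) + 2f(x₂) + ... + f(xₙ)]

x_0 = 0.5000, f(x_0) = 0.800000, coefficient = 1
x_1 = 1.0000, f(x_1) = 0.500000, coefficient = 4
x_2 = 1.5000, f(x_2) = 0.307692, coefficient = 2
x_3 = 2.0000, f(x_3) = 0.200000, coefficient = 4
x_4 = 2.5000, f(x_4) = 0.137931, coefficient = 2
x_5 = 3.0000, f(x_5) = 0.100000, coefficient = 4
x_6 = 3.5000, f(x_6) = 0.075472, coefficient = 1

I ≈ (0.500000/3) × 4.966718 = 0.827786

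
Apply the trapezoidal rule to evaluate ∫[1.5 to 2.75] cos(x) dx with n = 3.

f(x) = cos(x)
a = 1.5, b = 2.75, n = 3
h = (b - a)/n = 0.416667

Trapezoidal rule: (h/2)[f(x₀) + 2f(x₁) + 2f(x₂) + ... + f(xₙ)]

x_0 = 1.5000, f(x_0) = 0.070737, coefficient = 1
x_1 = 1.9167, f(x_1) = -0.339016, coefficient = 2
x_2 = 2.3333, f(x_2) = -0.690758, coefficient = 2
x_3 = 2.7500, f(x_3) = -0.924302, coefficient = 1

I ≈ (0.416667/2) × -2.913113 = -0.606898
Exact value: -0.615834
Error: 0.008936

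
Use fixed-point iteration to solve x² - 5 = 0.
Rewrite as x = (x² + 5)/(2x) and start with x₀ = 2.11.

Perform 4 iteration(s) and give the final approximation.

Equation: x² - 5 = 0
Fixed-point form: x = (x² + 5)/(2x)
x₀ = 2.11

x_1 = g(2.110000) = 2.239834
x_2 = g(2.239834) = 2.236071
x_3 = g(2.236071) = 2.236068
x_4 = g(2.236068) = 2.236068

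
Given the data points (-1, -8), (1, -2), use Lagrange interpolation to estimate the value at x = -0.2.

Lagrange interpolation formula:
P(x) = Σ yᵢ × Lᵢ(x)
where Lᵢ(x) = Π_{j≠i} (x - xⱼ)/(xᵢ - xⱼ)

L_0(-0.2) = (-0.2 - 1)/(-1 - 1) = 0.600000
L_1(-0.2) = (-0.2 - (-1))/(1 - (-1)) = 0.400000

P(-0.2) = (-8)×L_0(-0.2) + (-2)×L_1(-0.2)
P(-0.2) = -5.600000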